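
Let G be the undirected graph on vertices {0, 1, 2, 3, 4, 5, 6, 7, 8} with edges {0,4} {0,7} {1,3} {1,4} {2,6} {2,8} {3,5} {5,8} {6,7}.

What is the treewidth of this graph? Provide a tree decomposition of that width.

Treewidth 2.
One optimal decomposition is:
Bags: B1 = {0, 1, 4}  B2 = {0, 1, 7}  B3 = {1, 6, 7}  B4 = {1, 2, 6}  B5 = {1, 2, 8}  B6 = {1, 5, 8}  B7 = {1, 3, 5}
Tree: B1–B2, B2–B3, B3–B4, B4–B5, B5–B6, B6–B7

Each bag holds 3 vertices, so the decomposition has width 2, which upper-bounds the treewidth. Since 1–4–0–7–6–2–8–5–3–1 is a cycle in G, G is not acyclic. Forests are exactly the graphs of treewidth ≤ 1, so tw(G) ≥ 2. Therefore the treewidth is 2.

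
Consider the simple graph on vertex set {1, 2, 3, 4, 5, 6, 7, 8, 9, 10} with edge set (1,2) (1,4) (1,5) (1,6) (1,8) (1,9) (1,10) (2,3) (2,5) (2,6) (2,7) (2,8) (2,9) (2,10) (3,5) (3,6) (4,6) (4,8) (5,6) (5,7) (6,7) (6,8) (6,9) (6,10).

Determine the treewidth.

3

A width-3 tree decomposition is:
Bags: B1 = {1, 2, 5, 6}  B2 = {2, 5, 6, 7}  B3 = {1, 2, 6, 8}  B4 = {1, 2, 6, 10}  B5 = {1, 4, 6, 8}  B6 = {2, 3, 5, 6}  B7 = {1, 2, 6, 9}
Tree: B1–B2, B1–B3, B3–B4, B3–B5, B2–B6, B4–B7
Every bag has size at most 4, so the width is 4 − 1 = 3 and tw(G) ≤ 3. On the other hand G contains the 4-clique {1, 2, 6, 8}. A clique must lie in a single bag of any decomposition, so no decomposition can have width below 3. The upper and lower bounds meet at 3, so that is the treewidth.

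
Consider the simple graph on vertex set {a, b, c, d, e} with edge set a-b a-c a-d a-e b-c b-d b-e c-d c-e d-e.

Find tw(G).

4

A width-4 tree decomposition is:
Bags: B1 = {a, b, c, d, e}
Tree: (single bag)
A single bag containing all 5 vertices is trivially a valid decomposition of width 4. Conversely, {a, b, c, d, e} is a clique of size 5, and the vertices of any clique must share a bag in every tree decomposition; so some bag has ≥ 5 vertices and tw(G) ≥ 4. Therefore the treewidth is 4.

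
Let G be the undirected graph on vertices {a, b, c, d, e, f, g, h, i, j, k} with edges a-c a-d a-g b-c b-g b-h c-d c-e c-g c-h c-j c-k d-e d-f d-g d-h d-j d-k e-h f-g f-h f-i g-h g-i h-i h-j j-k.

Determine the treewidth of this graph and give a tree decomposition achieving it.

The largest bag has 4 vertices, giving width 3; this decomposition certifies tw(G) ≤ 3. On the other hand G contains the 4-clique {c, d, g, h}. A clique must lie in a single bag of any decomposition, so no decomposition can have width below 3. Combining the bounds, tw(G) = 3.

Treewidth 3.
One such decomposition:
Bags: B1 = {c, d, h, j}  B2 = {c, d, g, h}  B3 = {d, f, g, h}  B4 = {c, d, j, k}  B5 = {a, c, d, g}  B6 = {f, g, h, i}  B7 = {b, c, g, h}  B8 = {c, d, e, h}
Tree: B1–B2, B2–B3, B1–B4, B2–B5, B3–B6, B2–B7, B1–B8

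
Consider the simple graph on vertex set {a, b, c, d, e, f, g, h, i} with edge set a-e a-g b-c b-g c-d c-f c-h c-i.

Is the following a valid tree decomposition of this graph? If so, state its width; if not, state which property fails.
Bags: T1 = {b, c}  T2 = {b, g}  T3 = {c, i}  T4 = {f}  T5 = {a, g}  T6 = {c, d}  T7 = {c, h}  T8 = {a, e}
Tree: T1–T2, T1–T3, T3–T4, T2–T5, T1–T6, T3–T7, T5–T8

No — edge (c,f) lies in no bag.

A tree decomposition must satisfy three properties: every vertex lies in some bag; for every edge, both endpoints lie together in some bag; and for every vertex, the bags containing it form a connected subtree. Here edge (c,f) lies in no bag, so the decomposition is invalid.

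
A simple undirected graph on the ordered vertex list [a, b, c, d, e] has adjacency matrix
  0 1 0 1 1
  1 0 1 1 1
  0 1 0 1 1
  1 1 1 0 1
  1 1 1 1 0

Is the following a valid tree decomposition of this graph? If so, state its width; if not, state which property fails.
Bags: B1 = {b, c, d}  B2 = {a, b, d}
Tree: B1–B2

A tree decomposition must satisfy three properties: every vertex lies in some bag; for every edge, both endpoints lie together in some bag; and for every vertex, the bags containing it form a connected subtree. Here vertex e appears in no bag, so the decomposition is invalid.

No — vertex e appears in no bag.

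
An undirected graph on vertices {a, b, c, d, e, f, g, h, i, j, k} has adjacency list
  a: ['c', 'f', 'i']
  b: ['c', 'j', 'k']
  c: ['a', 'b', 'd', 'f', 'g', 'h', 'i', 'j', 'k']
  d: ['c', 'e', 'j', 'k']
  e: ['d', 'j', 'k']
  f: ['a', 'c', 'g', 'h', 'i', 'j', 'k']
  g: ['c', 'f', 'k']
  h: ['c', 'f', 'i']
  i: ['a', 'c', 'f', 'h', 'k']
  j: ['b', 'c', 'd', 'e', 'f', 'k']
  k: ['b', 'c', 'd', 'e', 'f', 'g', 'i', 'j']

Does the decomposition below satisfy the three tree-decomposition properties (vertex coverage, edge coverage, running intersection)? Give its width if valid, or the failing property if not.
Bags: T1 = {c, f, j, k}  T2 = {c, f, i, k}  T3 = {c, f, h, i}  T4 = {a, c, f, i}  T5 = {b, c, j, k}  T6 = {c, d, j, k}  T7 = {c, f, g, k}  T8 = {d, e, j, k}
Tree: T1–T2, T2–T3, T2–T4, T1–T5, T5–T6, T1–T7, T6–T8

Vertex coverage: the bags together contain {a, b, c, d, e, f, g, h, i, j, k}, the full vertex set. Edge coverage: each edge of G has both endpoints in at least one bag. Running intersection: for every vertex, the bags containing it form a connected subtree. All three properties hold, so this is a valid tree decomposition of width max|bag| − 1 = 3, and hence tw(G) ≤ 3.

Yes; width 3.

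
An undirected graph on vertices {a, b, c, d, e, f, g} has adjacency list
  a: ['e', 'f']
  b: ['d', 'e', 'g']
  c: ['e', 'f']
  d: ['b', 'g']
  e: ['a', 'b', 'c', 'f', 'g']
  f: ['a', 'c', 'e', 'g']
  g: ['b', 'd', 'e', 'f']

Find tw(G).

2

A width-2 tree decomposition is:
Bags: B1 = {b, e, g}  B2 = {e, f, g}  B3 = {a, e, f}  B4 = {b, d, g}  B5 = {c, e, f}
Tree: B1–B2, B2–B3, B1–B4, B2–B5
Every bag has size at most 3, so the width is 3 − 1 = 2 and tw(G) ≤ 2. For the lower bound, the 3 vertices {b, d, g} are pairwise adjacent, and any tree decomposition puts a clique entirely inside one bag — forcing width ≥ 2. Combining the bounds, tw(G) = 2.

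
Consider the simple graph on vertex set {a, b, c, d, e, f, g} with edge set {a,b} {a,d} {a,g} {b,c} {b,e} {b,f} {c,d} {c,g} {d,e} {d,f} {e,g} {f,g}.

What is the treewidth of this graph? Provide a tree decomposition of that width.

Treewidth 3.
Bags: B1 = {b, d, f, g}  B2 = {a, b, d, g}  B3 = {b, c, d, g}  B4 = {b, d, e, g}
Tree: B1–B2, B2–B3, B3–B4

Each bag holds 4 vertices, so the decomposition has width 3, which upper-bounds the treewidth. For the lower bound: the 4 vertex sets {f,g}, {a,b}, {d}, {c} are disjoint, each induces a connected subgraph, and every pair is joined by at least one edge of G. Contracting each set to a single vertex therefore yields K_{4} as a minor, and since treewidth is minor-monotone, tw(G) ≥ tw(K_{4}) = 3. Hence tw(G) = 3 exactly.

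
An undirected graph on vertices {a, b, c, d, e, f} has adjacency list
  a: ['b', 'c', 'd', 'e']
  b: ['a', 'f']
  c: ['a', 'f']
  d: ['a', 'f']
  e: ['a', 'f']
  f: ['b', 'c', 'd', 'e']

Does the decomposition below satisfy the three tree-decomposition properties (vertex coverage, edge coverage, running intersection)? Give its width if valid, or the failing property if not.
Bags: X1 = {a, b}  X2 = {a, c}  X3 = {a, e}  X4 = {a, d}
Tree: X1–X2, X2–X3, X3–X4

A tree decomposition must satisfy three properties: every vertex lies in some bag; for every edge, both endpoints lie together in some bag; and for every vertex, the bags containing it form a connected subtree. Here vertex f appears in no bag, so the decomposition is invalid.

No — vertex f appears in no bag.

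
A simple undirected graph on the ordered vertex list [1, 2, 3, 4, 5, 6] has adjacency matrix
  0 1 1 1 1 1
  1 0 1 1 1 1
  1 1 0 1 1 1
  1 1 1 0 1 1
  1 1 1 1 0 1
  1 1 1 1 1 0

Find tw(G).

A width-5 tree decomposition is:
Bags: B1 = {1, 2, 3, 4, 5, 6}
Tree: (single bag)
With just one bag of size 6, the width is 6 − 1 = 5, so tw(G) ≤ 5. On the other hand G contains the 6-clique {1, 2, 3, 4, 5, 6}. A clique must lie in a single bag of any decomposition, so no decomposition can have width below 5. Combining the bounds, tw(G) = 5.

5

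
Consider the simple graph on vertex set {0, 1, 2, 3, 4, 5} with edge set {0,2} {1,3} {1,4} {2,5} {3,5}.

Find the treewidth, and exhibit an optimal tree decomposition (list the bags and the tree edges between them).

Every bag has size at most 2, so the width is 2 − 1 = 1 and tw(G) ≤ 1. Since G has at least one edge (e.g. 4–1), it is not an edgeless graph, so tw(G) ≥ 1. Therefore the treewidth is 1.

Treewidth 1.
Bags: B1 = {1, 4}  B2 = {1, 3}  B3 = {3, 5}  B4 = {2, 5}  B5 = {0, 2}
Tree: B1–B2, B2–B3, B3–B4, B4–B5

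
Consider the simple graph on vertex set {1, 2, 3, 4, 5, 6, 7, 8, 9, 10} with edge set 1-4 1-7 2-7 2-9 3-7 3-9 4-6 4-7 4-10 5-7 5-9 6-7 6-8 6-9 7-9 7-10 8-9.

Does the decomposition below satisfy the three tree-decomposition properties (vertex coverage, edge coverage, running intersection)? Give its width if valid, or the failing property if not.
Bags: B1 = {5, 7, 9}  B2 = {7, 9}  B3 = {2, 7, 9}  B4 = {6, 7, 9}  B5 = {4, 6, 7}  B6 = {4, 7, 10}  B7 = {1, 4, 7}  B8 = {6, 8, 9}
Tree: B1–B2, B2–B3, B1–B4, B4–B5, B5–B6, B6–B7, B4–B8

A tree decomposition must satisfy three properties: every vertex lies in some bag; for every edge, both endpoints lie together in some bag; and for every vertex, the bags containing it form a connected subtree. Here vertex 3 appears in no bag, so the decomposition is invalid.

No — vertex 3 appears in no bag.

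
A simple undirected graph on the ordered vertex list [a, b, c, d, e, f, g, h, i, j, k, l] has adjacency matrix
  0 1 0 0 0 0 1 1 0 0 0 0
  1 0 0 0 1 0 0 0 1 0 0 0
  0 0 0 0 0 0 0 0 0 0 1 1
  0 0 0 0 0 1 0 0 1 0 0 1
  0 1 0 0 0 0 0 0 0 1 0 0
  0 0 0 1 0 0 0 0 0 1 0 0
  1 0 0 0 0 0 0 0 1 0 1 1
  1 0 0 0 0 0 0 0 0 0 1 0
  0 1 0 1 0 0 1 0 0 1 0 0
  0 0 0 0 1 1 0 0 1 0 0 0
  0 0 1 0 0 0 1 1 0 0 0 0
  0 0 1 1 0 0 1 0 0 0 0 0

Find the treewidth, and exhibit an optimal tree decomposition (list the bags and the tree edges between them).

Treewidth 3.
Bags: B1 = {d, e, f, j}  B2 = {d, e, i, j}  B3 = {b, d, e, i}  B4 = {b, d, i, l}  B5 = {b, g, i, l}  B6 = {a, b, g, l}  B7 = {a, c, g, l}  B8 = {a, c, g, k}  B9 = {a, c, h, k}
Tree: B1–B2, B2–B3, B3–B4, B4–B5, B5–B6, B6–B7, B7–B8, B8–B9

Each bag holds 4 vertices, so the decomposition has width 3, which upper-bounds the treewidth. For the lower bound: the 4 vertex sets {e,f,j}, {d}, {i}, {a,b,g,l} are disjoint, each induces a connected subgraph, and every pair is joined by at least one edge of G. Contracting each set to a single vertex therefore yields K_{4} as a minor, and since treewidth is minor-monotone, tw(G) ≥ tw(K_{4}) = 3. Therefore the treewidth is 3.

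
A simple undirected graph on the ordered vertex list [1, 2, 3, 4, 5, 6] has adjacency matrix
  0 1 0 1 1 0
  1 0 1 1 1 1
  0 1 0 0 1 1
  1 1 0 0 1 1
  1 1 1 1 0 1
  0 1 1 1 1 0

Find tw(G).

A width-3 tree decomposition is:
Bags: B1 = {2, 4, 5, 6}  B2 = {2, 3, 5, 6}  B3 = {1, 2, 4, 5}
Tree: B1–B2, B1–B3
Every bag has size at most 4, so the width is 4 − 1 = 3 and tw(G) ≤ 3. For the lower bound, the 4 vertices {2, 3, 5, 6} are pairwise adjacent, and any tree decomposition puts a clique entirely inside one bag — forcing width ≥ 3. Hence tw(G) = 3 exactly.

3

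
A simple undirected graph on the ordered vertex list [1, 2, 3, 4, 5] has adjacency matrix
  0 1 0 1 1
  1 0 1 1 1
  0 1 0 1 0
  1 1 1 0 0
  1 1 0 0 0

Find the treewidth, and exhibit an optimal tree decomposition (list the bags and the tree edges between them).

Treewidth 2.
One such decomposition:
Bags: B1 = {1, 2, 5}  B2 = {1, 2, 4}  B3 = {2, 3, 4}
Tree: B1–B2, B2–B3

Every bag has size at most 3, so the width is 3 − 1 = 2 and tw(G) ≤ 2. Conversely, {1, 2, 4} is a clique of size 3, and the vertices of any clique must share a bag in every tree decomposition; so some bag has ≥ 3 vertices and tw(G) ≥ 2. The upper and lower bounds meet at 2, so that is the treewidth.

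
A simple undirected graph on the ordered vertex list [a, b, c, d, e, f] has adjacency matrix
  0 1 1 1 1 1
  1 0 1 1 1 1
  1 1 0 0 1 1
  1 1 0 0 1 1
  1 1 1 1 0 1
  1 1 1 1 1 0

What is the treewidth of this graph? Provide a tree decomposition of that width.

The largest bag has 5 vertices, giving width 4; this decomposition certifies tw(G) ≤ 4. On the other hand G contains the 5-clique {a, b, d, e, f}. A clique must lie in a single bag of any decomposition, so no decomposition can have width below 4. The upper and lower bounds meet at 4, so that is the treewidth.

Treewidth 4.
One such decomposition:
Bags: B1 = {a, b, d, e, f}  B2 = {a, b, c, e, f}
Tree: B1–B2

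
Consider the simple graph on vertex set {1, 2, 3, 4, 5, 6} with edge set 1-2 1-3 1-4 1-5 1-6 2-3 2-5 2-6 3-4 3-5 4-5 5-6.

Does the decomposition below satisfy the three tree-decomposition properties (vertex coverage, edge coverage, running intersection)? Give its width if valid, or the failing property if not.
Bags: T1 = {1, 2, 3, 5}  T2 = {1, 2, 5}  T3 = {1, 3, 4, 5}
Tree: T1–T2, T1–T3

No — vertex 6 appears in no bag.

A tree decomposition must satisfy three properties: every vertex lies in some bag; for every edge, both endpoints lie together in some bag; and for every vertex, the bags containing it form a connected subtree. Here vertex 6 appears in no bag, so the decomposition is invalid.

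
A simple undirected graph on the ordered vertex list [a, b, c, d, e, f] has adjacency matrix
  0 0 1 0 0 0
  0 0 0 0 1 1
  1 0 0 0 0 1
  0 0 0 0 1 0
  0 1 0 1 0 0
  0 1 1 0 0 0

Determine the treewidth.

A width-1 tree decomposition is:
Bags: B1 = {d, e}  B2 = {b, e}  B3 = {b, f}  B4 = {c, f}  B5 = {a, c}
Tree: B1–B2, B2–B3, B3–B4, B4–B5
The largest bag has 2 vertices, giving width 1; this decomposition certifies tw(G) ≤ 1. Any graph with an edge has treewidth ≥ 1, and G has the edge d–e. Hence tw(G) = 1 exactly.

1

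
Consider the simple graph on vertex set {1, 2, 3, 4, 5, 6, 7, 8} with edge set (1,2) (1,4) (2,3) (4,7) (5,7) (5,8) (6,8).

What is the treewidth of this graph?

A width-1 tree decomposition is:
Bags: B1 = {2, 3}  B2 = {1, 2}  B3 = {1, 4}  B4 = {4, 7}  B5 = {5, 7}  B6 = {5, 8}  B7 = {6, 8}
Tree: B1–B2, B2–B3, B3–B4, B4–B5, B5–B6, B6–B7
Each bag holds 2 vertices, so the decomposition has width 1, which upper-bounds the treewidth. Any graph with an edge has treewidth ≥ 1, and G has the edge 3–2. Therefore the treewidth is 1.

1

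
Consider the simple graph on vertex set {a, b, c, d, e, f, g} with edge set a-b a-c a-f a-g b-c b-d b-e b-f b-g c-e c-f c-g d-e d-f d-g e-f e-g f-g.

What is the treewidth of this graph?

4

A width-4 tree decomposition is:
Bags: B1 = {b, c, e, f, g}  B2 = {a, b, c, f, g}  B3 = {b, d, e, f, g}
Tree: B1–B2, B1–B3
Every bag has size at most 5, so the width is 5 − 1 = 4 and tw(G) ≤ 4. For the lower bound, the 5 vertices {b, d, e, f, g} are pairwise adjacent, and any tree decomposition puts a clique entirely inside one bag — forcing width ≥ 4. Hence tw(G) = 4 exactly.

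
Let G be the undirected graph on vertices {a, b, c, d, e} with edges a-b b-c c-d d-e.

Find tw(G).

A width-1 tree decomposition is:
Bags: B1 = {b, c}  B2 = {a, b}  B3 = {c, d}  B4 = {d, e}
Tree: B1–B2, B1–B3, B3–B4
The largest bag has 2 vertices, giving width 1; this decomposition certifies tw(G) ≤ 1. Any graph with an edge has treewidth ≥ 1, and G has the edge b–c. Combining the bounds, tw(G) = 1.

1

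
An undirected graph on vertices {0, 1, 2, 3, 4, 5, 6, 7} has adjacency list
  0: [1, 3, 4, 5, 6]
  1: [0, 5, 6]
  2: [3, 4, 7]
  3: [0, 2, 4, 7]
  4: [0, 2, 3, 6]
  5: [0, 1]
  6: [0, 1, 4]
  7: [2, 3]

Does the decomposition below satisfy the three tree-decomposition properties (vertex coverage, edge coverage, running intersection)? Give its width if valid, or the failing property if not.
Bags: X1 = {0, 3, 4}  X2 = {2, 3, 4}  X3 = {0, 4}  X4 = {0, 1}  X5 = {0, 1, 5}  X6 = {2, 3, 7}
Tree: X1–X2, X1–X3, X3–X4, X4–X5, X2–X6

No — vertex 6 appears in no bag.

A tree decomposition must satisfy three properties: every vertex lies in some bag; for every edge, both endpoints lie together in some bag; and for every vertex, the bags containing it form a connected subtree. Here vertex 6 appears in no bag, so the decomposition is invalid.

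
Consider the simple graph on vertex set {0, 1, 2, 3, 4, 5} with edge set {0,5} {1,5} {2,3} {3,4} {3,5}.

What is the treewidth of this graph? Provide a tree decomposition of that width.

Treewidth 1.
One optimal decomposition is:
Bags: B1 = {2, 3}  B2 = {3, 5}  B3 = {0, 5}  B4 = {1, 5}  B5 = {3, 4}
Tree: B1–B2, B2–B3, B2–B4, B1–B5

Each bag holds 2 vertices, so the decomposition has width 1, which upper-bounds the treewidth. Any graph with an edge has treewidth ≥ 1, and G has the edge 3–2. Hence tw(G) = 1 exactly.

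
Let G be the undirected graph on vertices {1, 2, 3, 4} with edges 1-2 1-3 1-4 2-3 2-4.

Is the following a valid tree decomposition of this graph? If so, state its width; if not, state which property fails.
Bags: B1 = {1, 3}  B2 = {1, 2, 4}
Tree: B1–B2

A tree decomposition must satisfy three properties: every vertex lies in some bag; for every edge, both endpoints lie together in some bag; and for every vertex, the bags containing it form a connected subtree. Here edge (2,3) lies in no bag, so the decomposition is invalid.

No — edge (2,3) lies in no bag.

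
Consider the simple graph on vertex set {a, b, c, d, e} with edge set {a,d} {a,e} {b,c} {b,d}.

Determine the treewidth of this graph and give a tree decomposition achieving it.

Treewidth 1.
Bags: B1 = {a, e}  B2 = {a, d}  B3 = {b, d}  B4 = {b, c}
Tree: B1–B2, B2–B3, B3–B4

The largest bag has 2 vertices, giving width 1; this decomposition certifies tw(G) ≤ 1. G has an edge, so its treewidth is at least 1. Therefore the treewidth is 1.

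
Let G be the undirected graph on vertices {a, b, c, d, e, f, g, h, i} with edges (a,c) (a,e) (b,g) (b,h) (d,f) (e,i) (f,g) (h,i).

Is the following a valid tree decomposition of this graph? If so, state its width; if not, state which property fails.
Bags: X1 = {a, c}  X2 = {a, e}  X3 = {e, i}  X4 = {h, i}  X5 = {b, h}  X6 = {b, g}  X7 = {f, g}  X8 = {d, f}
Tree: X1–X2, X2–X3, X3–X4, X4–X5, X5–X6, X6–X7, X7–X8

Yes; width 1.

Every vertex of G appears in some bag (union = {a, b, c, d, e, f, g, h, i}); every edge is covered by a bag; and for each vertex v the set of bags containing v is connected in the bag tree. The decomposition is therefore valid. The largest bag has 2 vertices, so the width is 1.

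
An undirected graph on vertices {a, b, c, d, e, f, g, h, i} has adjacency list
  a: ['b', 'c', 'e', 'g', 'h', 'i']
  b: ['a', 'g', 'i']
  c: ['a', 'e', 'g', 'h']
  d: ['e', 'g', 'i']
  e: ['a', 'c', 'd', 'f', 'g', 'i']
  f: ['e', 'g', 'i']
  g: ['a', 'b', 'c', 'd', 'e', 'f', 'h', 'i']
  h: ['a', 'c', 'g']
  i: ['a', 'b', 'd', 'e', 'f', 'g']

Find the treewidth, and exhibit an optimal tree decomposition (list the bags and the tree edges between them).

Every bag has size at most 4, so the width is 4 − 1 = 3 and tw(G) ≤ 3. Conversely, {a, c, g, h} is a clique of size 4, and the vertices of any clique must share a bag in every tree decomposition; so some bag has ≥ 4 vertices and tw(G) ≥ 3. Hence tw(G) = 3 exactly.

Treewidth 3.
One optimal decomposition is:
Bags: B1 = {a, e, g, i}  B2 = {e, f, g, i}  B3 = {a, b, g, i}  B4 = {d, e, g, i}  B5 = {a, c, e, g}  B6 = {a, c, g, h}
Tree: B1–B2, B1–B3, B2–B4, B1–B5, B5–B6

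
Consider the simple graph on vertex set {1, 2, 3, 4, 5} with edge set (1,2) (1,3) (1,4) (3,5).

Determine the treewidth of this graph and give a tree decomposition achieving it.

The largest bag has 2 vertices, giving width 1; this decomposition certifies tw(G) ≤ 1. Since G has at least one edge (e.g. 1–3), it is not an edgeless graph, so tw(G) ≥ 1. The upper and lower bounds meet at 1, so that is the treewidth.

Treewidth 1.
One optimal decomposition is:
Bags: B1 = {1, 3}  B2 = {3, 5}  B3 = {1, 4}  B4 = {1, 2}
Tree: B1–B2, B1–B3, B1–B4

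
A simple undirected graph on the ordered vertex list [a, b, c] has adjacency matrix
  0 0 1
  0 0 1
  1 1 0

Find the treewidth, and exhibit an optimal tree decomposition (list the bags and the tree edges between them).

Treewidth 1.
Bags: B1 = {a, c}  B2 = {b, c}
Tree: B1–B2

The largest bag has 2 vertices, giving width 1; this decomposition certifies tw(G) ≤ 1. Since G has at least one edge (e.g. c–a), it is not an edgeless graph, so tw(G) ≥ 1. Therefore the treewidth is 1.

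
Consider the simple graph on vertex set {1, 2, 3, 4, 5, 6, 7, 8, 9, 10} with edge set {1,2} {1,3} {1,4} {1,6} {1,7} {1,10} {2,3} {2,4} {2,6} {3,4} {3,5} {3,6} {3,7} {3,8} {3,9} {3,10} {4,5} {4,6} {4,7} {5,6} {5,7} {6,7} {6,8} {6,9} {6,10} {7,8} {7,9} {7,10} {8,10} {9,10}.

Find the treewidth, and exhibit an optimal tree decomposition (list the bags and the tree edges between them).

Every bag has size at most 5, so the width is 5 − 1 = 4 and tw(G) ≤ 4. Conversely, {1, 2, 3, 4, 6} is a clique of size 5, and the vertices of any clique must share a bag in every tree decomposition; so some bag has ≥ 5 vertices and tw(G) ≥ 4. Combining the bounds, tw(G) = 4.

Treewidth 4.
Bags: B1 = {1, 2, 3, 4, 6}  B2 = {1, 3, 4, 6, 7}  B3 = {3, 4, 5, 6, 7}  B4 = {1, 3, 6, 7, 10}  B5 = {3, 6, 7, 9, 10}  B6 = {3, 6, 7, 8, 10}
Tree: B1–B2, B2–B3, B2–B4, B4–B5, B4–B6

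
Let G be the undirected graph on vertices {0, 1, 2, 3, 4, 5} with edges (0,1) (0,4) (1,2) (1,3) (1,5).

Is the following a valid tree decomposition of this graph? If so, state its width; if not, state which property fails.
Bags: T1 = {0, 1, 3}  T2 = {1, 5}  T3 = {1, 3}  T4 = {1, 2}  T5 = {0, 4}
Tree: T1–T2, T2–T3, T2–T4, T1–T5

No — bags containing vertex 3 are not connected in the tree.

A tree decomposition must satisfy three properties: every vertex lies in some bag; for every edge, both endpoints lie together in some bag; and for every vertex, the bags containing it form a connected subtree. Here bags containing vertex 3 are not connected in the tree, so the decomposition is invalid.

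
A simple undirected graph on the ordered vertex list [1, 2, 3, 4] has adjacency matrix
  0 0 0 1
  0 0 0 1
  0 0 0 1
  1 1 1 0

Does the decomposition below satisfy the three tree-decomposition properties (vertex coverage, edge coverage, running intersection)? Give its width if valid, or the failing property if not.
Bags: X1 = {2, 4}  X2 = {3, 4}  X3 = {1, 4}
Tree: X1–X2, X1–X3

Checking the three conditions: (i) the bags cover all of {1, 2, 3, 4}; (ii) for each edge, some bag contains both endpoints; (iii) the bags containing any fixed vertex form a subtree. All hold, so the decomposition is valid with width 2 − 1 = 1.

Yes; width 1.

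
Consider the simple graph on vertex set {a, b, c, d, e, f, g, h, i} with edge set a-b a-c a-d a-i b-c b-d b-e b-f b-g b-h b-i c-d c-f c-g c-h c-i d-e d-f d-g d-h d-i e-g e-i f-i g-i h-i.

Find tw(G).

4

A width-4 tree decomposition is:
Bags: B1 = {a, b, c, d, i}  B2 = {b, c, d, g, i}  B3 = {b, c, d, f, i}  B4 = {b, d, e, g, i}  B5 = {b, c, d, h, i}
Tree: B1–B2, B1–B3, B2–B4, B2–B5
Every bag has size at most 5, so the width is 5 − 1 = 4 and tw(G) ≤ 4. On the other hand G contains the 5-clique {b, d, e, g, i}. A clique must lie in a single bag of any decomposition, so no decomposition can have width below 4. Combining the bounds, tw(G) = 4.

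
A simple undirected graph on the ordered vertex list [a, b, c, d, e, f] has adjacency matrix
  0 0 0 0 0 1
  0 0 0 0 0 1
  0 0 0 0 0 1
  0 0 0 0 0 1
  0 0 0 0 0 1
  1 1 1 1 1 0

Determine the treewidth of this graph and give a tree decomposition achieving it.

Treewidth 1.
Bags: B1 = {b, f}  B2 = {c, f}  B3 = {e, f}  B4 = {d, f}  B5 = {a, f}
Tree: B1–B2, B1–B3, B3–B4, B4–B5

Each bag holds 2 vertices, so the decomposition has width 1, which upper-bounds the treewidth. Any graph with an edge has treewidth ≥ 1, and G has the edge f–b. Therefore the treewidth is 1.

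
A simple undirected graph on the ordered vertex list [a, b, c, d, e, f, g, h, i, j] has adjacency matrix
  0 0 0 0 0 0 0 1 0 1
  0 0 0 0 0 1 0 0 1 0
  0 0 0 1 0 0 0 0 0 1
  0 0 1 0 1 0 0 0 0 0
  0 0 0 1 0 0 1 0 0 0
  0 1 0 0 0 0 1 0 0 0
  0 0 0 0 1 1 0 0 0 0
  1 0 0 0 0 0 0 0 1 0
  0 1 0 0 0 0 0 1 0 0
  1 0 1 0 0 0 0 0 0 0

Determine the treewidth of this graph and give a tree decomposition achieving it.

Treewidth 2.
One such decomposition:
Bags: B1 = {e, f, g}  B2 = {b, e, f}  B3 = {b, e, i}  B4 = {e, h, i}  B5 = {a, e, h}  B6 = {a, e, j}  B7 = {c, e, j}  B8 = {c, d, e}
Tree: B1–B2, B2–B3, B3–B4, B4–B5, B5–B6, B6–B7, B7–B8

Each bag holds 3 vertices, so the decomposition has width 2, which upper-bounds the treewidth. For the lower bound, G contains the cycle e–g–f–b–i–h–a–j–c–d–e, so G is not a forest; only forests have treewidth ≤ 1, hence tw(G) ≥ 2. Hence tw(G) = 2 exactly.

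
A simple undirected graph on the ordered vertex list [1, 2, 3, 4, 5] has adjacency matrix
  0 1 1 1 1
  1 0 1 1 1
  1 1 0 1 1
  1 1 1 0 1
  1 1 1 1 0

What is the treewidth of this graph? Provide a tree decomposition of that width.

Treewidth 4.
One optimal decomposition is:
Bags: B1 = {1, 2, 3, 4, 5}
Tree: (single bag)

A single bag containing all 5 vertices is trivially a valid decomposition of width 4. On the other hand G contains the 5-clique {1, 2, 3, 4, 5}. A clique must lie in a single bag of any decomposition, so no decomposition can have width below 4. The upper and lower bounds meet at 4, so that is the treewidth.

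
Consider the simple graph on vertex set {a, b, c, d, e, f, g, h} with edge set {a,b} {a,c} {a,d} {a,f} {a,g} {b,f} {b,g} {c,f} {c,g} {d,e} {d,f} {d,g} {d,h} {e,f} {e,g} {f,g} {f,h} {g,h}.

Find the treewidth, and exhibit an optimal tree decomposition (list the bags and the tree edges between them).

The largest bag has 4 vertices, giving width 3; this decomposition certifies tw(G) ≤ 3. For the lower bound, the 4 vertices {d, e, f, g} are pairwise adjacent, and any tree decomposition puts a clique entirely inside one bag — forcing width ≥ 3. Combining the bounds, tw(G) = 3.

Treewidth 3.
One such decomposition:
Bags: B1 = {a, c, f, g}  B2 = {a, b, f, g}  B3 = {a, d, f, g}  B4 = {d, f, g, h}  B5 = {d, e, f, g}
Tree: B1–B2, B2–B3, B3–B4, B4–B5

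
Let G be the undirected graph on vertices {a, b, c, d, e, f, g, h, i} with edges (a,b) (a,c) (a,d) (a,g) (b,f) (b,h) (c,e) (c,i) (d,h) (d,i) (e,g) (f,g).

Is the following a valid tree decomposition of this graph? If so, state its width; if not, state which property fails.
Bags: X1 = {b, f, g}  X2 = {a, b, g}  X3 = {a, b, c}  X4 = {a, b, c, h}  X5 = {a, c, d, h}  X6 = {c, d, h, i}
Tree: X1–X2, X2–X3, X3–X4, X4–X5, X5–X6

A tree decomposition must satisfy three properties: every vertex lies in some bag; for every edge, both endpoints lie together in some bag; and for every vertex, the bags containing it form a connected subtree. Here vertex e appears in no bag, so the decomposition is invalid.

No — vertex e appears in no bag.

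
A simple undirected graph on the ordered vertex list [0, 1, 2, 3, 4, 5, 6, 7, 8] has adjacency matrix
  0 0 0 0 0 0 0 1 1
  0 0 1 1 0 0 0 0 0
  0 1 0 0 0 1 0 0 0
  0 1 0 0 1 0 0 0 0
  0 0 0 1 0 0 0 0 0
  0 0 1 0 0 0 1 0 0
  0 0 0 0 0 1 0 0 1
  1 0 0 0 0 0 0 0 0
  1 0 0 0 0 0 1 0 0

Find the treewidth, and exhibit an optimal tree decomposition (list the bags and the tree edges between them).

Treewidth 1.
Bags: B1 = {3, 4}  B2 = {1, 3}  B3 = {1, 2}  B4 = {2, 5}  B5 = {5, 6}  B6 = {6, 8}  B7 = {0, 8}  B8 = {0, 7}
Tree: B1–B2, B2–B3, B3–B4, B4–B5, B5–B6, B6–B7, B7–B8

Each bag holds 2 vertices, so the decomposition has width 1, which upper-bounds the treewidth. G has an edge, so its treewidth is at least 1. The upper and lower bounds meet at 1, so that is the treewidth.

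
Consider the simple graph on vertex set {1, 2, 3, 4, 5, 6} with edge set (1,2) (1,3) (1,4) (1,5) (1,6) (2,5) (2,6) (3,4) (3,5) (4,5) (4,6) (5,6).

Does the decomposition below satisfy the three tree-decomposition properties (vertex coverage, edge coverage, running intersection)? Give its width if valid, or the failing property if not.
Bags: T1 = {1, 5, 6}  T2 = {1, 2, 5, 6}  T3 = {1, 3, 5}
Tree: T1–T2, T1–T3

A tree decomposition must satisfy three properties: every vertex lies in some bag; for every edge, both endpoints lie together in some bag; and for every vertex, the bags containing it form a connected subtree. Here vertex 4 appears in no bag, so the decomposition is invalid.

No — vertex 4 appears in no bag.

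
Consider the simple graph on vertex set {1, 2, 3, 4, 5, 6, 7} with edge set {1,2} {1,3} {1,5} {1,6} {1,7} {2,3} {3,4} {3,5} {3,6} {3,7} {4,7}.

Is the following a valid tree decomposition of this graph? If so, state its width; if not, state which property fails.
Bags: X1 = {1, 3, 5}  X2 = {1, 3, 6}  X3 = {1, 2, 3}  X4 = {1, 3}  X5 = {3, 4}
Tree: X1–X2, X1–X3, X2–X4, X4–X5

A tree decomposition must satisfy three properties: every vertex lies in some bag; for every edge, both endpoints lie together in some bag; and for every vertex, the bags containing it form a connected subtree. Here vertex 7 appears in no bag, so the decomposition is invalid.

No — vertex 7 appears in no bag.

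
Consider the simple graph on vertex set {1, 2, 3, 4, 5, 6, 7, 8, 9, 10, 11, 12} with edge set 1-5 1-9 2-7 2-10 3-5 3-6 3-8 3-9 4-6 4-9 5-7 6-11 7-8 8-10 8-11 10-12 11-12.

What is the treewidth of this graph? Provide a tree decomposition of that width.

Treewidth 3.
One optimal decomposition is:
Bags: B1 = {1, 4, 5, 9}  B2 = {3, 4, 5, 9}  B3 = {3, 4, 5, 6}  B4 = {3, 5, 6, 7}  B5 = {3, 6, 7, 8}  B6 = {6, 7, 8, 11}  B7 = {2, 7, 8, 11}  B8 = {2, 8, 10, 11}  B9 = {2, 10, 11, 12}
Tree: B1–B2, B2–B3, B3–B4, B4–B5, B5–B6, B6–B7, B7–B8, B8–B9

Every bag has size at most 4, so the width is 4 − 1 = 3 and tw(G) ≤ 3. For the lower bound: the 4 vertex sets {1,4,9}, {5}, {3}, {6,7,8,11} are disjoint, each induces a connected subgraph, and every pair is joined by at least one edge of G. Contracting each set to a single vertex therefore yields K_{4} as a minor, and since treewidth is minor-monotone, tw(G) ≥ tw(K_{4}) = 3. Combining the bounds, tw(G) = 3.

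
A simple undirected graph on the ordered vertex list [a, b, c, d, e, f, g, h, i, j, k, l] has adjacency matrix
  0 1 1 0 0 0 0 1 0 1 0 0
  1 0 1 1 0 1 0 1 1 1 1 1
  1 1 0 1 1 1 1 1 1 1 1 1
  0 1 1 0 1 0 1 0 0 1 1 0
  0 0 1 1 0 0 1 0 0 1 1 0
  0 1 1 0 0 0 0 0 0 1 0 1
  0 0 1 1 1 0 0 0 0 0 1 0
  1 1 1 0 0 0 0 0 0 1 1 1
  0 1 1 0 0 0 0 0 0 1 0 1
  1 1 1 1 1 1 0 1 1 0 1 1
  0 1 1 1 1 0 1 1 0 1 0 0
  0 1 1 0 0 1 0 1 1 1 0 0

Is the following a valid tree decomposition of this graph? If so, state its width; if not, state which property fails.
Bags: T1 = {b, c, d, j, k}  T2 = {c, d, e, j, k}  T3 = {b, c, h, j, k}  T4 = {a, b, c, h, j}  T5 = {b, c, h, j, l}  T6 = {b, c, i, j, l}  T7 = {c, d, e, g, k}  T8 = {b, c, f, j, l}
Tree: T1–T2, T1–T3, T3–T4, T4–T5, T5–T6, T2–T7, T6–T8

Yes; width 4.

Every vertex of G appears in some bag (union = {a, b, c, d, e, f, g, h, i, j, k, l}); every edge is covered by a bag; and for each vertex v the set of bags containing v is connected in the bag tree. The decomposition is therefore valid. The largest bag has 5 vertices, so the width is 4.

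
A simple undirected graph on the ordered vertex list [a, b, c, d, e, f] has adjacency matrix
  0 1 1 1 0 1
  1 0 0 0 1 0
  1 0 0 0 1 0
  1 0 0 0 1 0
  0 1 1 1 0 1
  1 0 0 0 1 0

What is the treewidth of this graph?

2

A width-2 tree decomposition is:
Bags: B1 = {a, e, f}  B2 = {a, d, e}  B3 = {a, b, e}  B4 = {a, c, e}
Tree: B1–B2, B2–B3, B3–B4
Every bag has size at most 3, so the width is 3 − 1 = 2 and tw(G) ≤ 2. Since f–e–d–a–f is a cycle in G, G is not acyclic. Forests are exactly the graphs of treewidth ≤ 1, so tw(G) ≥ 2. Hence tw(G) = 2 exactly.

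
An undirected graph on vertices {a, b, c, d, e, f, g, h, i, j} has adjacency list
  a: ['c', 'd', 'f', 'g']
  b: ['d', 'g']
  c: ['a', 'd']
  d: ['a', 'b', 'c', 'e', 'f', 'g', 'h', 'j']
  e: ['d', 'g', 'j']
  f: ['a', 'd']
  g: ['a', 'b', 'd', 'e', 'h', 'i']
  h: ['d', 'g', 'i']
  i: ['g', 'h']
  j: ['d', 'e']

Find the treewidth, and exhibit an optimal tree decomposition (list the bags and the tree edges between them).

Every bag has size at most 3, so the width is 3 − 1 = 2 and tw(G) ≤ 2. Conversely, {d, e, g} is a clique of size 3, and the vertices of any clique must share a bag in every tree decomposition; so some bag has ≥ 3 vertices and tw(G) ≥ 2. Combining the bounds, tw(G) = 2.

Treewidth 2.
Bags: B1 = {d, e, j}  B2 = {d, e, g}  B3 = {b, d, g}  B4 = {a, d, g}  B5 = {a, c, d}  B6 = {d, g, h}  B7 = {g, h, i}  B8 = {a, d, f}
Tree: B1–B2, B2–B3, B2–B4, B4–B5, B4–B6, B6–B7, B4–B8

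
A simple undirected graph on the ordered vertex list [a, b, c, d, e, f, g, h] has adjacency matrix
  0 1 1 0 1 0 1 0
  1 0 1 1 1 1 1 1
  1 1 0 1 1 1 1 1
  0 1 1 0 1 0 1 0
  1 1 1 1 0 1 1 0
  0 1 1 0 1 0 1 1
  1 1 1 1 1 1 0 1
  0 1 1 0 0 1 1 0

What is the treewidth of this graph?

A width-4 tree decomposition is:
Bags: B1 = {b, c, d, e, g}  B2 = {b, c, e, f, g}  B3 = {b, c, f, g, h}  B4 = {a, b, c, e, g}
Tree: B1–B2, B2–B3, B2–B4
Each bag holds 5 vertices, so the decomposition has width 4, which upper-bounds the treewidth. Conversely, {b, c, d, e, g} is a clique of size 5, and the vertices of any clique must share a bag in every tree decomposition; so some bag has ≥ 5 vertices and tw(G) ≥ 4. Therefore the treewidth is 4.

4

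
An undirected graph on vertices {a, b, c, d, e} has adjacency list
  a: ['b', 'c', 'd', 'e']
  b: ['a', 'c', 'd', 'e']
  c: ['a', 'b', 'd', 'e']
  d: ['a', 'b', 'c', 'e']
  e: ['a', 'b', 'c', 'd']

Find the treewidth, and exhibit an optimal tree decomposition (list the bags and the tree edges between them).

Treewidth 4.
One optimal decomposition is:
Bags: B1 = {a, b, c, d, e}
Tree: (single bag)

With just one bag of size 5, the width is 5 − 1 = 4, so tw(G) ≤ 4. For the lower bound, the 5 vertices {a, b, c, d, e} are pairwise adjacent, and any tree decomposition puts a clique entirely inside one bag — forcing width ≥ 4. The upper and lower bounds meet at 4, so that is the treewidth.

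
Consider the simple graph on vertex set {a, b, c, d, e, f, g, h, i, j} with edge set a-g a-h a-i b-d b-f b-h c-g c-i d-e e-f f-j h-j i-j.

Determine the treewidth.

2

A width-2 tree decomposition is:
Bags: B1 = {b, d, e}  B2 = {b, e, f}  B3 = {b, f, h}  B4 = {f, h, j}  B5 = {a, h, j}  B6 = {a, i, j}  B7 = {a, g, i}  B8 = {c, g, i}
Tree: B1–B2, B2–B3, B3–B4, B4–B5, B5–B6, B6–B7, B7–B8
Every bag has size at most 3, so the width is 3 − 1 = 2 and tw(G) ≤ 2. For the lower bound, G contains the cycle d–e–f–b–d, so G is not a forest; only forests have treewidth ≤ 1, hence tw(G) ≥ 2. Combining the bounds, tw(G) = 2.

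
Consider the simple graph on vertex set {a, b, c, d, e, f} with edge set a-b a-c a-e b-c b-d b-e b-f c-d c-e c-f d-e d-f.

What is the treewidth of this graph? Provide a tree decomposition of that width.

The largest bag has 4 vertices, giving width 3; this decomposition certifies tw(G) ≤ 3. Conversely, {b, c, d, e} is a clique of size 4, and the vertices of any clique must share a bag in every tree decomposition; so some bag has ≥ 4 vertices and tw(G) ≥ 3. The upper and lower bounds meet at 3, so that is the treewidth.

Treewidth 3.
One such decomposition:
Bags: B1 = {a, b, c, e}  B2 = {b, c, d, e}  B3 = {b, c, d, f}
Tree: B1–B2, B2–B3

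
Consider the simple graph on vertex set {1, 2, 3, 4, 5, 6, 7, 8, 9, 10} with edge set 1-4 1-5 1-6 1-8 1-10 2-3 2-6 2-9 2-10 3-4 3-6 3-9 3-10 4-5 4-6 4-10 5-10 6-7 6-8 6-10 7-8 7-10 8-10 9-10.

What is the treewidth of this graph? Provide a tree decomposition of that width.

Every bag has size at most 4, so the width is 4 − 1 = 3 and tw(G) ≤ 3. On the other hand G contains the 4-clique {2, 3, 9, 10}. A clique must lie in a single bag of any decomposition, so no decomposition can have width below 3. Therefore the treewidth is 3.

Treewidth 3.
One such decomposition:
Bags: B1 = {1, 4, 5, 10}  B2 = {1, 4, 6, 10}  B3 = {1, 6, 8, 10}  B4 = {6, 7, 8, 10}  B5 = {3, 4, 6, 10}  B6 = {2, 3, 6, 10}  B7 = {2, 3, 9, 10}
Tree: B1–B2, B2–B3, B3–B4, B2–B5, B5–B6, B6–B7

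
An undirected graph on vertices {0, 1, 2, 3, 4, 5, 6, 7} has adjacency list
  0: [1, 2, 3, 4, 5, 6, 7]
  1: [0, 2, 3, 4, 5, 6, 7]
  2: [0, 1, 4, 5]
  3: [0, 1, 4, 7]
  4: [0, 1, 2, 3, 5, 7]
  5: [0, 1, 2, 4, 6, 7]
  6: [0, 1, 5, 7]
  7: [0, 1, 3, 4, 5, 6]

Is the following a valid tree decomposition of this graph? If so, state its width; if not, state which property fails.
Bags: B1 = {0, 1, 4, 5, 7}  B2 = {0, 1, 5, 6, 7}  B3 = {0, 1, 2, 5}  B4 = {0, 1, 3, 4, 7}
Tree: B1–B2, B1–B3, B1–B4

No — edge (4,2) lies in no bag.

A tree decomposition must satisfy three properties: every vertex lies in some bag; for every edge, both endpoints lie together in some bag; and for every vertex, the bags containing it form a connected subtree. Here edge (4,2) lies in no bag, so the decomposition is invalid.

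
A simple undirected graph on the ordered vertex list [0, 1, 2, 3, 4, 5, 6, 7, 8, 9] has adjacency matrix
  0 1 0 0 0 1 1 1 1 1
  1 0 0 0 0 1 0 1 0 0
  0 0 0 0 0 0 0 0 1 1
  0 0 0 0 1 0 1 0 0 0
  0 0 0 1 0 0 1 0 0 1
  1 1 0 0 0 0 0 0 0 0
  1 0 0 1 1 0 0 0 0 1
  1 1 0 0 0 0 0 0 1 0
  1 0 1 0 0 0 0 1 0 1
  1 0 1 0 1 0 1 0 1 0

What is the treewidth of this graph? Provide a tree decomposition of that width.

Every bag has size at most 3, so the width is 3 − 1 = 2 and tw(G) ≤ 2. On the other hand G contains the 3-clique {0, 8, 9}. A clique must lie in a single bag of any decomposition, so no decomposition can have width below 2. The upper and lower bounds meet at 2, so that is the treewidth.

Treewidth 2.
One such decomposition:
Bags: B1 = {0, 8, 9}  B2 = {0, 7, 8}  B3 = {0, 1, 7}  B4 = {0, 1, 5}  B5 = {0, 6, 9}  B6 = {4, 6, 9}  B7 = {2, 8, 9}  B8 = {3, 4, 6}
Tree: B1–B2, B2–B3, B3–B4, B1–B5, B5–B6, B1–B7, B6–B8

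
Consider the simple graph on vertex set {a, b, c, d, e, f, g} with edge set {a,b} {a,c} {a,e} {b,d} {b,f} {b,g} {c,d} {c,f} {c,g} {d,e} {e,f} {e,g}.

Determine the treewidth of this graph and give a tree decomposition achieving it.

Each bag holds 4 vertices, so the decomposition has width 3, which upper-bounds the treewidth. For the lower bound: the 4 vertex sets {c,d}, {a,e}, {b}, {g} are disjoint, each induces a connected subgraph, and every pair is joined by at least one edge of G. Contracting each set to a single vertex therefore yields K_{4} as a minor, and since treewidth is minor-monotone, tw(G) ≥ tw(K_{4}) = 3. Hence tw(G) = 3 exactly.

Treewidth 3.
One optimal decomposition is:
Bags: B1 = {b, c, d, e}  B2 = {a, b, c, e}  B3 = {b, c, e, g}  B4 = {b, c, e, f}
Tree: B1–B2, B2–B3, B3–B4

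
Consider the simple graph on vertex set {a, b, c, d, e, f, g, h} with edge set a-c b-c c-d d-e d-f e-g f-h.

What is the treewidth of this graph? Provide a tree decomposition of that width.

The largest bag has 2 vertices, giving width 1; this decomposition certifies tw(G) ≤ 1. G has an edge, so its treewidth is at least 1. Combining the bounds, tw(G) = 1.

Treewidth 1.
Bags: B1 = {d, e}  B2 = {d, f}  B3 = {c, d}  B4 = {b, c}  B5 = {a, c}  B6 = {e, g}  B7 = {f, h}
Tree: B1–B2, B1–B3, B3–B4, B3–B5, B1–B6, B2–B7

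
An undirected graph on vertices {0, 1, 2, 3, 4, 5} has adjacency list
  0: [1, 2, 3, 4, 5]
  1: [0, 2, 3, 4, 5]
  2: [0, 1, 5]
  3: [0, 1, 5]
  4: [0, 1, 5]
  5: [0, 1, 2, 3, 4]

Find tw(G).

3

A width-3 tree decomposition is:
Bags: B1 = {0, 1, 2, 5}  B2 = {0, 1, 4, 5}  B3 = {0, 1, 3, 5}
Tree: B1–B2, B2–B3
Each bag holds 4 vertices, so the decomposition has width 3, which upper-bounds the treewidth. For the lower bound, the 4 vertices {0, 1, 2, 5} are pairwise adjacent, and any tree decomposition puts a clique entirely inside one bag — forcing width ≥ 3. Therefore the treewidth is 3.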